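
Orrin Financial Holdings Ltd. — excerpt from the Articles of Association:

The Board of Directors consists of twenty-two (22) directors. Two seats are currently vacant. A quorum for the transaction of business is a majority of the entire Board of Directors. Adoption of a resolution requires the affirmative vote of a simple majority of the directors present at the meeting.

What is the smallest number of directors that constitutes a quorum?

A majority of 22 is 12.

12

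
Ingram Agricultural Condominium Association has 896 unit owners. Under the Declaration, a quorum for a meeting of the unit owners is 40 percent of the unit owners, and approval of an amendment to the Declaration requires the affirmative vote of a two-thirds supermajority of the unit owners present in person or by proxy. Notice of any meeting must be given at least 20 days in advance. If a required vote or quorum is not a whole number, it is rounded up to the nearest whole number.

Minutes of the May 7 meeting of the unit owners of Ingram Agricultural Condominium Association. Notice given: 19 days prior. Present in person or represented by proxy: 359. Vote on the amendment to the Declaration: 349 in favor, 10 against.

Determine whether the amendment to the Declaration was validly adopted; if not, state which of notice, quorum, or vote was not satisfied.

Notice: 19 days given; 20 required. Not satisfied.
Quorum: 40% of 896 = 358.40, rounded up to 359; 359 present. Satisfied.
Vote: requires two-thirds of those present (359); 2/3 of 359 = 239.33, rounded up to 240, so 240 needed; 349 in favor. Satisfied.

Invalid — notice requirement not satisfied.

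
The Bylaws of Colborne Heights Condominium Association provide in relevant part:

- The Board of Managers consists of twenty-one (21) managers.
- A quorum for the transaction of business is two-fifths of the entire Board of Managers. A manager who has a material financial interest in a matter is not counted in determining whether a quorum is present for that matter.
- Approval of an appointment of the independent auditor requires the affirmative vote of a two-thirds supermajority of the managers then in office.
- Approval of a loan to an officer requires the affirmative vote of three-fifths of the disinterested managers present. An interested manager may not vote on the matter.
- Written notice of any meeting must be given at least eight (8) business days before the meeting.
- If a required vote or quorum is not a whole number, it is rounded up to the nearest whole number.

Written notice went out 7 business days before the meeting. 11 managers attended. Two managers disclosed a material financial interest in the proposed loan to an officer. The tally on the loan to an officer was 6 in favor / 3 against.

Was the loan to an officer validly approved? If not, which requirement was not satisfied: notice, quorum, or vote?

Invalid — notice requirement not satisfied.

Notice: 7 business days given; 8 required (7 < 8). Not satisfied.
Quorum: 11 present, but the 2 interested managers do not count, leaving 9. Quorum is 9. Satisfied.
Vote: the loan to an officer requires three-fifths of the disinterested managers present (11 − 2 = 9). 3/5 of 9 = 5.40, rounded up to 6, so 6 affirmative votes are needed; 6 voted in favor. Satisfied.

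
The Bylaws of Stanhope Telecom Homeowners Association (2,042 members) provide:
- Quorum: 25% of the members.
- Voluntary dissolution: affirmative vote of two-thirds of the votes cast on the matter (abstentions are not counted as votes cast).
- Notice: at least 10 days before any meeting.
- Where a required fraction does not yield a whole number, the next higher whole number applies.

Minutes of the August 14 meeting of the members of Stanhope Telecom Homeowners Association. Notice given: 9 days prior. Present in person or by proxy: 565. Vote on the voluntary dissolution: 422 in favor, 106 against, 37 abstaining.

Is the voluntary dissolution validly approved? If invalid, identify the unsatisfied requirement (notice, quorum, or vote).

Invalid — notice requirement not satisfied.

Notice: 9 days given; 10 required. Not satisfied.
Quorum: 25% of 2,042 = 510.50, rounded up to 511; 565 present. Satisfied.
Vote: requires two-thirds of the votes cast (565 − 37 abstaining = 528); 2/3 of 528 = 352, so 352 needed; 422 in favor. Satisfied.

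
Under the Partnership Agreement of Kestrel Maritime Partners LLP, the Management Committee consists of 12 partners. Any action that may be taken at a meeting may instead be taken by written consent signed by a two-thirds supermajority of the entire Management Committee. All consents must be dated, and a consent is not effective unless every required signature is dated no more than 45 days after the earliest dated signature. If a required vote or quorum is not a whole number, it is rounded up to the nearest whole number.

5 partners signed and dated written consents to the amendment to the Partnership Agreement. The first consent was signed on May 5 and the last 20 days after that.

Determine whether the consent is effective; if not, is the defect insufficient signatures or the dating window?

Signatures required: a two-thirds supermajority of 12 — 2/3 of 12 = 8, so 8 needed; 5 signed. Insufficient.
Dating window: the latest signature is 20 days after the earliest; the limit is 45 days. Within the window.

Not effective — insufficient signatures.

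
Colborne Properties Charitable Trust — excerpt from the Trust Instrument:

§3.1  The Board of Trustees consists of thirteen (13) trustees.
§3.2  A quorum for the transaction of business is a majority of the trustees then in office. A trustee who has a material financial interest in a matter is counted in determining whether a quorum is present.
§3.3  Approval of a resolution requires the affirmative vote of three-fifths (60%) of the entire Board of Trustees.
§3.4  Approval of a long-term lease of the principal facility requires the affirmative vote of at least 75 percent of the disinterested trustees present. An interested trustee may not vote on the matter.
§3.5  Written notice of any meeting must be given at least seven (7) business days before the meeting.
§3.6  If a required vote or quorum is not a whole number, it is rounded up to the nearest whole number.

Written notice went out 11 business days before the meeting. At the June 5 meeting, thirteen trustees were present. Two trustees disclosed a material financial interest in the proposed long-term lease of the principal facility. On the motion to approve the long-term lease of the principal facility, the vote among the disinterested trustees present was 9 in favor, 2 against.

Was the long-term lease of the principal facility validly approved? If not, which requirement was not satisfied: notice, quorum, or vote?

Valid — all requirements satisfied.

Notice: 11 business days given; 7 required (11 ≥ 7). Satisfied.
Quorum: 13 present (interested trustees count toward quorum); quorum is 7. Satisfied.
Vote: the long-term lease of the principal facility requires three-fourths of the disinterested trustees present (13 − 2 = 11). 3/4 of 11 = 8.25, rounded up to 9, so 9 affirmative votes are needed; 9 voted in favor. Satisfied.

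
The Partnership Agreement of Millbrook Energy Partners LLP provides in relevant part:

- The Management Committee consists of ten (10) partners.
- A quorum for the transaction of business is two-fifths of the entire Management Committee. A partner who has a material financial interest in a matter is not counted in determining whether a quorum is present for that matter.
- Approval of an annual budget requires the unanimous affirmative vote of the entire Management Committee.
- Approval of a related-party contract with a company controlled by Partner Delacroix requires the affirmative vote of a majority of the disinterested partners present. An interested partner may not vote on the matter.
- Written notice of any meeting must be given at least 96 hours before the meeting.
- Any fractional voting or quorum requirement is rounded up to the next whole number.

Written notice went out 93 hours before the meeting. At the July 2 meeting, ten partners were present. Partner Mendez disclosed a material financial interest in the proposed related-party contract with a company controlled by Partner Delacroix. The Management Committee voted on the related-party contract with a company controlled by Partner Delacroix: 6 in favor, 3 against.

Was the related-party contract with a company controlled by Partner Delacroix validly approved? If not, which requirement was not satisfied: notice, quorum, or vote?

Invalid — notice requirement not satisfied.

Notice: 93 hours given; 96 required (93 < 96). Not satisfied.
Quorum: 10 present, but the 1 interested partner does not count, leaving 9. Quorum is 4. Satisfied.
Vote: the related-party contract with a company controlled by Partner Delacroix requires a majority of the disinterested partners present (10 − 1 = 9). A majority of 9 is 5, so 5 affirmative votes are needed; 6 voted in favor. Satisfied.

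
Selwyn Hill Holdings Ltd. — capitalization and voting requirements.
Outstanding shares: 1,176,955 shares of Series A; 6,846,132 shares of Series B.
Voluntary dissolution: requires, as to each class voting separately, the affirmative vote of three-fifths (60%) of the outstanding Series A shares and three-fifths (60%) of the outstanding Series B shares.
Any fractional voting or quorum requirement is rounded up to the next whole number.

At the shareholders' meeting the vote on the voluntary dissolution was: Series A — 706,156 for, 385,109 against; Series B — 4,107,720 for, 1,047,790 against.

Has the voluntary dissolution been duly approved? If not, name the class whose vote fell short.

Not approved — the Series A shares did not give the required vote.

Series A: 3/5 of 1176955 = 706173; 706,173 required, 706,156 in favor — not approved.
Series B: 3/5 of 6846132 = 4107679.20, rounded up to 4107680; 4,107,680 required, 4,107,720 in favor — approved.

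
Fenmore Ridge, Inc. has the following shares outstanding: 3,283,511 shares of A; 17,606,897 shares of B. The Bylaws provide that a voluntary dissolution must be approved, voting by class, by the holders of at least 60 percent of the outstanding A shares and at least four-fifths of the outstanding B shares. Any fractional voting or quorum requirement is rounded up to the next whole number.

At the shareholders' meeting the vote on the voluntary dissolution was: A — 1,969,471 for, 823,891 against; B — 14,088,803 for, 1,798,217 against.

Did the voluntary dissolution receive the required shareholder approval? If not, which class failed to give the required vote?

Not approved — the A shares did not give the required vote.

A: 3/5 of 3283511 = 1970106.60, rounded up to 1970107; 1,970,107 required, 1,969,471 in favor — not approved.
B: 4/5 of 17606897 = 14085517.60, rounded up to 14085518; 14,085,518 required, 14,088,803 in favor — approved.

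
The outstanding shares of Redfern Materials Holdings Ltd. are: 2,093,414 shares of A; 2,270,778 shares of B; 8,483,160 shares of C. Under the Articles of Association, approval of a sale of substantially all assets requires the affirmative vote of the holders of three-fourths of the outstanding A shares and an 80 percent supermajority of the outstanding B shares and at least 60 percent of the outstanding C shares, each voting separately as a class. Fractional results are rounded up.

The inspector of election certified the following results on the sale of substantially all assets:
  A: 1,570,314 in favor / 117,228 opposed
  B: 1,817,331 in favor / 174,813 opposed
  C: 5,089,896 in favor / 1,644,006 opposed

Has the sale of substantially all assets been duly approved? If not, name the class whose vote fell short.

A: 3/4 of 2093414 = 1570060.50, rounded up to 1570061; 1,570,061 required, 1,570,314 in favor — approved.
B: 4/5 of 2270778 = 1816622.40, rounded up to 1816623; 1,816,623 required, 1,817,331 in favor — approved.
C: 3/5 of 8483160 = 5089896; 5,089,896 required, 5,089,896 in favor — approved.

Approved — every class gave the required vote.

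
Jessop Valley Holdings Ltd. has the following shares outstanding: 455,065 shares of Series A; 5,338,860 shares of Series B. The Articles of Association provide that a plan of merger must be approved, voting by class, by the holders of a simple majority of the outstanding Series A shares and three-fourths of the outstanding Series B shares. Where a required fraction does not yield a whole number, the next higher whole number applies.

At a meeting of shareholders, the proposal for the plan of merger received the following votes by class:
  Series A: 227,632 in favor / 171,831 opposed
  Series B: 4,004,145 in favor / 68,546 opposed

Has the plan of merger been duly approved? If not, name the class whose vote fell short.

Series A: a majority of 455065 is 227533; 227,533 required, 227,632 in favor — approved.
Series B: 3/4 of 5338860 = 4004145; 4,004,145 required, 4,004,145 in favor — approved.

Approved — every class gave the required vote.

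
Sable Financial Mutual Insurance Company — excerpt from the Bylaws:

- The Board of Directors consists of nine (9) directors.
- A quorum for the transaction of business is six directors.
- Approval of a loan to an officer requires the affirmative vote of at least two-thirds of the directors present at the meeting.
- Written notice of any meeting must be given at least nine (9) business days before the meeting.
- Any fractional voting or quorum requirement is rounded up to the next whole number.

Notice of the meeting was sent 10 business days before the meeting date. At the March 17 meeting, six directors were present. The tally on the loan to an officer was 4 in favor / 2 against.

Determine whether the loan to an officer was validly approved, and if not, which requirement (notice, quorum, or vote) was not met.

Valid — all requirements satisfied.

Notice: 10 business days given; 9 required (10 ≥ 9). Satisfied.
Quorum: 6 present; quorum is 6. Satisfied.
Vote: the loan to an officer requires two-thirds of the directors present (6). 2/3 of 6 = 4, so 4 affirmative votes are needed; 4 voted in favor. Satisfied.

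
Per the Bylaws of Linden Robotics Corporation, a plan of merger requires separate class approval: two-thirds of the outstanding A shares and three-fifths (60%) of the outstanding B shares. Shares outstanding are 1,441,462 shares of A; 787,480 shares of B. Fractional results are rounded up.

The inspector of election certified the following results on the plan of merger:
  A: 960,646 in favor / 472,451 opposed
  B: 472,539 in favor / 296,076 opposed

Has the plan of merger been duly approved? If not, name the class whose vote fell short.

Not approved — the A shares did not give the required vote.

A: 2/3 of 1441462 = 960974.67, rounded up to 960975; 960,975 required, 960,646 in favor — not approved.
B: 3/5 of 787480 = 472488; 472,488 required, 472,539 in favor — approved.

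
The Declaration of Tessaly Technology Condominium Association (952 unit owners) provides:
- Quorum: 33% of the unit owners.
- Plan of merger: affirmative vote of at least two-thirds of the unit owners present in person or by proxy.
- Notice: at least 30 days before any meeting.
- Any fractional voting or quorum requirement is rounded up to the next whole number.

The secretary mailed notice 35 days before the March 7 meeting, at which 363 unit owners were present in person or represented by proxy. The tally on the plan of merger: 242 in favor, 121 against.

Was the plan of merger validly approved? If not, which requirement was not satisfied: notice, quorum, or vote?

Notice: 35 days given; 30 required. Satisfied.
Quorum: 33% of 952 = 314.16, rounded up to 315; 363 present. Satisfied.
Vote: requires two-thirds of those present (363); 2/3 of 363 = 242, so 242 needed; 242 in favor. Satisfied.

Valid — all requirements satisfied.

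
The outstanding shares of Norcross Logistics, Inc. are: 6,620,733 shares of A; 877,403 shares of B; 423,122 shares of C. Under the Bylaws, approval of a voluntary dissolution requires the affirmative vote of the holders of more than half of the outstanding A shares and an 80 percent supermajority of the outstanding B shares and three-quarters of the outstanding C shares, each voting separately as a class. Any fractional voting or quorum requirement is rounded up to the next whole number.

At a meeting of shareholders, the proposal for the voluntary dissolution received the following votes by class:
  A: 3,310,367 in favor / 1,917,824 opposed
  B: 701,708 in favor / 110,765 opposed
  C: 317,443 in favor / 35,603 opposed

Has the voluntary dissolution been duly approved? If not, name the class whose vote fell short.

Not approved — the B shares did not give the required vote.

A: a majority of 6620733 is 3310367; 3,310,367 required, 3,310,367 in favor — approved.
B: 4/5 of 877403 = 701922.40, rounded up to 701923; 701,923 required, 701,708 in favor — not approved.
C: 3/4 of 423122 = 317341.50, rounded up to 317342; 317,342 required, 317,443 in favor — approved.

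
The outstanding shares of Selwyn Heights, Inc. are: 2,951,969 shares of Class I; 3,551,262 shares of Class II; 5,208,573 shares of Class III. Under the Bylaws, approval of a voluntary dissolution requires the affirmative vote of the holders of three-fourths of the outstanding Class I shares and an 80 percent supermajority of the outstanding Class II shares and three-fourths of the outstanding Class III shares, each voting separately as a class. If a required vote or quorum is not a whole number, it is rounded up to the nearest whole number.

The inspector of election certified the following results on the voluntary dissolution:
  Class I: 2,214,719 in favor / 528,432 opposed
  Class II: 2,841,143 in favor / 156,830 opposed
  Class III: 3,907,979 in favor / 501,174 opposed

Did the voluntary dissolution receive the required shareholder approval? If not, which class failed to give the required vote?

Class I: 3/4 of 2951969 = 2213976.75, rounded up to 2213977; 2,213,977 required, 2,214,719 in favor — approved.
Class II: 4/5 of 3551262 = 2841009.60, rounded up to 2841010; 2,841,010 required, 2,841,143 in favor — approved.
Class III: 3/4 of 5208573 = 3906429.75, rounded up to 3906430; 3,906,430 required, 3,907,979 in favor — approved.

Approved — every class gave the required vote.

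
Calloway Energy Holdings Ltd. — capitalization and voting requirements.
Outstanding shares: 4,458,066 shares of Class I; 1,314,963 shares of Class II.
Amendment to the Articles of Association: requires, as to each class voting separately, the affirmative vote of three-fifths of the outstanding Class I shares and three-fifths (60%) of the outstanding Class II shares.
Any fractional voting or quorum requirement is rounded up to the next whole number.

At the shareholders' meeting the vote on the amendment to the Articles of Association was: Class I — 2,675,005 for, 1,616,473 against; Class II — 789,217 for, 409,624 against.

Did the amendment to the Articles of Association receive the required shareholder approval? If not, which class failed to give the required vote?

Class I: 3/5 of 4458066 = 2674839.60, rounded up to 2674840; 2,674,840 required, 2,675,005 in favor — approved.
Class II: 3/5 of 1314963 = 788977.80, rounded up to 788978; 788,978 required, 789,217 in favor — approved.

Approved — every class gave the required vote.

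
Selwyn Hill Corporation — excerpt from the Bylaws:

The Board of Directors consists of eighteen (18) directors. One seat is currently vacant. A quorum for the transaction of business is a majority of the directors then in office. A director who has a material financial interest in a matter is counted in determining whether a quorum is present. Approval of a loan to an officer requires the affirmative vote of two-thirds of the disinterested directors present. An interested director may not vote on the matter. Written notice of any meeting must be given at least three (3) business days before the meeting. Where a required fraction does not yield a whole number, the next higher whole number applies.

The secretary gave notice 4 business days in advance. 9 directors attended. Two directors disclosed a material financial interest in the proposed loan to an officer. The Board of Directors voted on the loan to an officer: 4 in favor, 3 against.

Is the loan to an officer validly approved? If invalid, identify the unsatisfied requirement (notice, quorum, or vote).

Invalid — vote requirement not satisfied.

Notice: 4 business days given; 3 required (4 ≥ 3). Satisfied.
Quorum: 9 present (interested directors count toward quorum); quorum is 9. Satisfied.
Vote: the loan to an officer requires two-thirds of the disinterested directors present (9 − 2 = 7). 2/3 of 7 = 4.67, rounded up to 5, so 5 affirmative votes are needed; 4 voted in favor. Not satisfied.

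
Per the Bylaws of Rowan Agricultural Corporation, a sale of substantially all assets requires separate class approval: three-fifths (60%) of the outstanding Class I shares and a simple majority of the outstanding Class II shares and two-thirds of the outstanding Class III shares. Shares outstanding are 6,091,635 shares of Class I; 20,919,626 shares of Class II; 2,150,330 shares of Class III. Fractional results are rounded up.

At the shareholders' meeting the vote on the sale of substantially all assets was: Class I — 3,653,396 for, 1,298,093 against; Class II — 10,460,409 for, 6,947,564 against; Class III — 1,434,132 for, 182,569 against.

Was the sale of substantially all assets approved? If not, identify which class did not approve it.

Class I: 3/5 of 6091635 = 3654981; 3,654,981 required, 3,653,396 in favor — not approved.
Class II: a majority of 20919626 is 10459814; 10,459,814 required, 10,460,409 in favor — approved.
Class III: 2/3 of 2150330 = 1433553.33, rounded up to 1433554; 1,433,554 required, 1,434,132 in favor — approved.

Not approved — the Class I shares did not give the required vote.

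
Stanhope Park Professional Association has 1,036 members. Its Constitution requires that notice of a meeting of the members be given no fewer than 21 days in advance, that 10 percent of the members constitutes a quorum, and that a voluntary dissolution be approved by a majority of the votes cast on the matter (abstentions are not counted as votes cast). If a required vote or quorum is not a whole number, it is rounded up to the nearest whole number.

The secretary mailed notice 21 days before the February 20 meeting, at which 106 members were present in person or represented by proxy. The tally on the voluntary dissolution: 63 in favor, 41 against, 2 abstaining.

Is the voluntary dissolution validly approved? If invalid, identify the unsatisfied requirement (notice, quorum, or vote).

Notice: 21 days given; 21 required. Satisfied.
Quorum: 10% of 1,036 = 103.60, rounded up to 104; 106 present. Satisfied.
Vote: requires a majority of the votes cast (106 − 2 abstaining = 104); a majority of 104 is 53, so 53 needed; 63 in favor. Satisfied.

Valid — all requirements satisfied.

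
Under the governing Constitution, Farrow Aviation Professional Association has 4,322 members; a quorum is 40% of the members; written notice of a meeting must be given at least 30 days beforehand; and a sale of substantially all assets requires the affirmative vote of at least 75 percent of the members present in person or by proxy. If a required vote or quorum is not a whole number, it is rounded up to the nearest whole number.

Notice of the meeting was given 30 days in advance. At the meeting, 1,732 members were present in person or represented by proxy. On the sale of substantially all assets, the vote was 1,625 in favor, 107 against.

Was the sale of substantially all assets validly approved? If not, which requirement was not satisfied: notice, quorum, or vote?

Valid — all requirements satisfied.

Notice: 30 days given; 30 required. Satisfied.
Quorum: 40% of 4,322 = 1,728.80, rounded up to 1,729; 1,732 present. Satisfied.
Vote: requires three-fourths of those present (1,732); 3/4 of 1732 = 1299, so 1,299 needed; 1,625 in favor. Satisfied.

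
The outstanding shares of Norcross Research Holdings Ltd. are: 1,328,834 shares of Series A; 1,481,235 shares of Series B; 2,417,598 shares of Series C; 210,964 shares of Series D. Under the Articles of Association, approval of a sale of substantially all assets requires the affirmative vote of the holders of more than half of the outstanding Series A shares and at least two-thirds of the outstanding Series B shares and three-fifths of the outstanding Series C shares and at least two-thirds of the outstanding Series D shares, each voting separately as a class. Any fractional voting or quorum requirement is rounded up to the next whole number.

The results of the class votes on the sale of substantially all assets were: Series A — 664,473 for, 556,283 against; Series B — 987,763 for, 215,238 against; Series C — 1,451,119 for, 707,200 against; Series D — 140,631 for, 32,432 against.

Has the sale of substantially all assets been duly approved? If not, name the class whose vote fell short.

Series A: a majority of 1328834 is 664418; 664,418 required, 664,473 in favor — approved.
Series B: 2/3 of 1481235 = 987490; 987,490 required, 987,763 in favor — approved.
Series C: 3/5 of 2417598 = 1450558.80, rounded up to 1450559; 1,450,559 required, 1,451,119 in favor — approved.
Series D: 2/3 of 210964 = 140642.67, rounded up to 140643; 140,643 required, 140,631 in favor — not approved.

Not approved — the Series D shares did not give the required vote.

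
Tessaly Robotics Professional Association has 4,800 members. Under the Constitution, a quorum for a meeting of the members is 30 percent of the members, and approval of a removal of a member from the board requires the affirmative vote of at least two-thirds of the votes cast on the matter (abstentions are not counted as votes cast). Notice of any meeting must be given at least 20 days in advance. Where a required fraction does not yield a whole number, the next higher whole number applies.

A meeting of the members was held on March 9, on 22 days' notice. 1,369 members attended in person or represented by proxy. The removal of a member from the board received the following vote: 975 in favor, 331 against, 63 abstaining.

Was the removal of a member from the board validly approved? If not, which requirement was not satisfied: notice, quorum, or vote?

Invalid — quorum requirement not satisfied.

Notice: 22 days given; 20 required. Satisfied.
Quorum: 30% of 4,800 = 1,440; 1,369 present. Not satisfied.
Vote: requires two-thirds of the votes cast (1,369 − 63 abstaining = 1,306); 2/3 of 1306 = 870.67, rounded up to 871, so 871 needed; 975 in favor. Satisfied.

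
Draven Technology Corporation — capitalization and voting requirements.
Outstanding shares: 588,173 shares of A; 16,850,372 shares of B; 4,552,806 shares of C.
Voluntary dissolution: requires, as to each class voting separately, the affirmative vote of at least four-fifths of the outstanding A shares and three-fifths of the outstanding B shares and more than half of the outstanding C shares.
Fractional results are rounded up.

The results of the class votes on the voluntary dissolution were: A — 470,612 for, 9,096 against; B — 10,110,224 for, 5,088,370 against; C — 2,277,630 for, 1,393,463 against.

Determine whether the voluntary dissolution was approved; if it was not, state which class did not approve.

A: 4/5 of 588173 = 470538.40, rounded up to 470539; 470,539 required, 470,612 in favor — approved.
B: 3/5 of 16850372 = 10110223.20, rounded up to 10110224; 10,110,224 required, 10,110,224 in favor — approved.
C: a majority of 4552806 is 2276404; 2,276,404 required, 2,277,630 in favor — approved.

Approved — every class gave the required vote.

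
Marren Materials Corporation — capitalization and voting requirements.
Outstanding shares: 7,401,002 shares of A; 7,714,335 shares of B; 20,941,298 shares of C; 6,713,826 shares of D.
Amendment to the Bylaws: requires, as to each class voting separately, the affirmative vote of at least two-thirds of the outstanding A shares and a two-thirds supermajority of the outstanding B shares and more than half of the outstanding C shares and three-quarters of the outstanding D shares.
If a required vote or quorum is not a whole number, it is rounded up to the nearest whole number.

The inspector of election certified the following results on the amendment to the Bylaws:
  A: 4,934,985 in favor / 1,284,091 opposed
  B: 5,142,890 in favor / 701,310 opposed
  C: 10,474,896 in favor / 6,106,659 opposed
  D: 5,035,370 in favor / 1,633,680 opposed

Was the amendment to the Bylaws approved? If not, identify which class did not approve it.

A: 2/3 of 7401002 = 4934001.33, rounded up to 4934002; 4,934,002 required, 4,934,985 in favor — approved.
B: 2/3 of 7714335 = 5142890; 5,142,890 required, 5,142,890 in favor — approved.
C: a majority of 20941298 is 10470650; 10,470,650 required, 10,474,896 in favor — approved.
D: 3/4 of 6713826 = 5035369.50, rounded up to 5035370; 5,035,370 required, 5,035,370 in favor — approved.

Approved — every class gave the required vote.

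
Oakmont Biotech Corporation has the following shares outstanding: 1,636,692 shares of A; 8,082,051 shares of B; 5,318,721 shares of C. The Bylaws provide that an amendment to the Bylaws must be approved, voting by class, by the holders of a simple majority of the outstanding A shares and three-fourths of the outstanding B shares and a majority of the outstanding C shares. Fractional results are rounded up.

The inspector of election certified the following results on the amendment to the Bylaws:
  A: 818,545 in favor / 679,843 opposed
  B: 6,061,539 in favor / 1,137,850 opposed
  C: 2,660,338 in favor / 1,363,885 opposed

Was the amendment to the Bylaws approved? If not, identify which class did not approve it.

Approved — every class gave the required vote.

A: a majority of 1636692 is 818347; 818,347 required, 818,545 in favor — approved.
B: 3/4 of 8082051 = 6061538.25, rounded up to 6061539; 6,061,539 required, 6,061,539 in favor — approved.
C: a majority of 5318721 is 2659361; 2,659,361 required, 2,660,338 in favor — approved.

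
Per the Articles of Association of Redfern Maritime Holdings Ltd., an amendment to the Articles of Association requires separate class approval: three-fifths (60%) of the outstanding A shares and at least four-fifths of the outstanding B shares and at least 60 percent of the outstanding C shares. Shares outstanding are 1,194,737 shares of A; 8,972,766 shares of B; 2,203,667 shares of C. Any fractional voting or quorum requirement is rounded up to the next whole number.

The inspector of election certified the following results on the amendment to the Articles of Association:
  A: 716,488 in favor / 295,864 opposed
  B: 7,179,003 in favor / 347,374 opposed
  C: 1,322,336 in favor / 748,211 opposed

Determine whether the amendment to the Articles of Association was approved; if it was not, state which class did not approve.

Not approved — the A shares did not give the required vote.

A: 3/5 of 1194737 = 716842.20, rounded up to 716843; 716,843 required, 716,488 in favor — not approved.
B: 4/5 of 8972766 = 7178212.80, rounded up to 7178213; 7,178,213 required, 7,179,003 in favor — approved.
C: 3/5 of 2203667 = 1322200.20, rounded up to 1322201; 1,322,201 required, 1,322,336 in favor — approved.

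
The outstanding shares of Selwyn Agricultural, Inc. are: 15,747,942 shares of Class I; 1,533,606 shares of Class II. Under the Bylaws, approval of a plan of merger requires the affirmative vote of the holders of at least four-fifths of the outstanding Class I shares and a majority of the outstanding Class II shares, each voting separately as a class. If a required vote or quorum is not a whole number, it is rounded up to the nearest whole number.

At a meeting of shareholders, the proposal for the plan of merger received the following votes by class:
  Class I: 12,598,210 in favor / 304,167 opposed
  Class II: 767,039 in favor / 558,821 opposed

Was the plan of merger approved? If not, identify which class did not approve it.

Not approved — the Class I shares did not give the required vote.

Class I: 4/5 of 15747942 = 12598353.60, rounded up to 12598354; 12,598,354 required, 12,598,210 in favor — not approved.
Class II: a majority of 1533606 is 766804; 766,804 required, 767,039 in favor — approved.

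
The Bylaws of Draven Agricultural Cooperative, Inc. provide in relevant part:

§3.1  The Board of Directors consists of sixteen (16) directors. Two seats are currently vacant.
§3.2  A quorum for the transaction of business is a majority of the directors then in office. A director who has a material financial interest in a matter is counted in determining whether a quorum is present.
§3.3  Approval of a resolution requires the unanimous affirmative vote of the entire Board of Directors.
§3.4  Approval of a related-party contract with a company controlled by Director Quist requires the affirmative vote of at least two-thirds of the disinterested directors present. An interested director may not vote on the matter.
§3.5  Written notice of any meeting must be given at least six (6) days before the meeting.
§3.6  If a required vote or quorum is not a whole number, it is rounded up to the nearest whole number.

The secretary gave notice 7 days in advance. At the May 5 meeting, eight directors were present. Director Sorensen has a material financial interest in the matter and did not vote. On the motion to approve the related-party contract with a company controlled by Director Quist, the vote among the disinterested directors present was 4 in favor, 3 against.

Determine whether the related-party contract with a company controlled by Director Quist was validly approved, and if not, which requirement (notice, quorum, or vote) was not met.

Notice: 7 days given; 6 required (7 ≥ 6). Satisfied.
Quorum: 8 present (interested directors count toward quorum); quorum is 8. Satisfied.
Vote: the related-party contract with a company controlled by Director Quist requires two-thirds of the disinterested directors present (8 − 1 = 7). 2/3 of 7 = 4.67, rounded up to 5, so 5 affirmative votes are needed; 4 voted in favor. Not satisfied.

Invalid — vote requirement not satisfied.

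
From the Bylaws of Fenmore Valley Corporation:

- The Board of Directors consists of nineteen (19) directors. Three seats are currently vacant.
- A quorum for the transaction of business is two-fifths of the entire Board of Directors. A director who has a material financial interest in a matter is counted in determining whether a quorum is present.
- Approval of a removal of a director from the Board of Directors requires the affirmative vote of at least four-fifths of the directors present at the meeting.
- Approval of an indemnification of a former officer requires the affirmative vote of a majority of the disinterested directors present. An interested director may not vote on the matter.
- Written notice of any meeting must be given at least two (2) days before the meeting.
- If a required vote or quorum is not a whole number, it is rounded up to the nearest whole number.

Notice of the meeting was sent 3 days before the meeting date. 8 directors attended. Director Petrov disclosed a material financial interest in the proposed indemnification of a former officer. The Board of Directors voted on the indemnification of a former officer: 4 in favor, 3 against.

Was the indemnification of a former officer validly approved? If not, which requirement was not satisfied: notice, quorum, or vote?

Notice: 3 days given; 2 required (3 ≥ 2). Satisfied.
Quorum: 8 present (interested directors count toward quorum); quorum is 8. Satisfied.
Vote: the indemnification of a former officer requires a majority of the disinterested directors present (8 − 1 = 7). A majority of 7 is 4, so 4 affirmative votes are needed; 4 voted in favor. Satisfied.

Valid — all requirements satisfied.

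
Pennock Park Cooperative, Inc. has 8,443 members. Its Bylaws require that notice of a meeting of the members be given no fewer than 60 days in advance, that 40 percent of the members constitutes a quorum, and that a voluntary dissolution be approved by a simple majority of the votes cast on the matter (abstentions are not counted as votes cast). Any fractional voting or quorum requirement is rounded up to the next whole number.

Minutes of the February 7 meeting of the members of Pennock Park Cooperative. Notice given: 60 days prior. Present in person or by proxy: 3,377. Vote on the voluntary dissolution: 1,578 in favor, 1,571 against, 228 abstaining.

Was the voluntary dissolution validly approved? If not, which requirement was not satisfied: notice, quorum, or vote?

Notice: 60 days given; 60 required. Satisfied.
Quorum: 40% of 8,443 = 3,377.20, rounded up to 3,378; 3,377 present. Not satisfied.
Vote: requires a majority of the votes cast (3,377 − 228 abstaining = 3,149); a majority of 3149 is 1575, so 1,575 needed; 1,578 in favor. Satisfied.

Invalid — quorum requirement not satisfied.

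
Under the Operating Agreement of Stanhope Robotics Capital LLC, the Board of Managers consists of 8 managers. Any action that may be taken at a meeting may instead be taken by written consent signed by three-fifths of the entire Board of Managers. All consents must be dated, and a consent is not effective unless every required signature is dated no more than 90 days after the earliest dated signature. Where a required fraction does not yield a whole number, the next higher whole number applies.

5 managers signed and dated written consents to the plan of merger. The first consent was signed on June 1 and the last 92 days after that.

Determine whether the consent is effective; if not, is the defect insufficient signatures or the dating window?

Signatures required: three-fifths of 8 — 3/5 of 8 = 4.80, rounded up to 5, so 5 needed; 5 signed. Sufficient.
Dating window: the latest signature is 92 days after the earliest; the limit is 90 days. Outside the window.

Not effective — dating-window requirement not satisfied.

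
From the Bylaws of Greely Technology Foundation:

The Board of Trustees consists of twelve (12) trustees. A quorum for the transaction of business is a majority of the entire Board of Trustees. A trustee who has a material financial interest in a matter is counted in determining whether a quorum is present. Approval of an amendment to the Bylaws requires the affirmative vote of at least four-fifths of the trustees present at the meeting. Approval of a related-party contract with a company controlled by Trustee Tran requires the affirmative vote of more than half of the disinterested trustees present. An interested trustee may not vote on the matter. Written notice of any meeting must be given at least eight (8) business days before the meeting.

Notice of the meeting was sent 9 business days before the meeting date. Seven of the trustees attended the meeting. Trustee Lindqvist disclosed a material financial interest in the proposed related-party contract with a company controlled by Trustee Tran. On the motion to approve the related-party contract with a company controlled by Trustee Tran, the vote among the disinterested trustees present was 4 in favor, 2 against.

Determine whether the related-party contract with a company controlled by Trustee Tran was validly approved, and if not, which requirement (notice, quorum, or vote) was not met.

Notice: 9 business days given; 8 required (9 ≥ 8). Satisfied.
Quorum: 7 present (interested trustees count toward quorum); quorum is 7. Satisfied.
Vote: the related-party contract with a company controlled by Trustee Tran requires a majority of the disinterested trustees present (7 − 1 = 6). A majority of 6 is 4, so 4 affirmative votes are needed; 4 voted in favor. Satisfied.

Valid — all requirements satisfied.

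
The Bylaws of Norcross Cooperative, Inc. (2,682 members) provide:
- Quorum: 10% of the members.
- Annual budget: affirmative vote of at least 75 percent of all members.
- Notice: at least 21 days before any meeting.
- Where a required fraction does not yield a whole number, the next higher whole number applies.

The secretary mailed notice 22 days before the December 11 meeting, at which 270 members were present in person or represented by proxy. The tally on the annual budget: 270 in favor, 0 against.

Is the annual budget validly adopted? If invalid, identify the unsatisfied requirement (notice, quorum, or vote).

Notice: 22 days given; 21 required. Satisfied.
Quorum: 10% of 2,682 = 268.20, rounded up to 269; 270 present. Satisfied.
Vote: requires three-fourths of all members (2,682); 3/4 of 2682 = 2011.50, rounded up to 2012, so 2,012 needed; 270 in favor. Not satisfied.

Invalid — vote requirement not satisfied.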